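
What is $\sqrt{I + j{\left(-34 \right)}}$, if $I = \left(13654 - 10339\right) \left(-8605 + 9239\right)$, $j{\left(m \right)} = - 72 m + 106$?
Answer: $2 \sqrt{526066} \approx 1450.6$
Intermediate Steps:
$j{\left(m \right)} = 106 - 72 m$
$I = 2101710$ ($I = 3315 \cdot 634 = 2101710$)
$\sqrt{I + j{\left(-34 \right)}} = \sqrt{2101710 + \left(106 - -2448\right)} = \sqrt{2101710 + \left(106 + 2448\right)} = \sqrt{2101710 + 2554} = \sqrt{2104264} = 2 \sqrt{526066}$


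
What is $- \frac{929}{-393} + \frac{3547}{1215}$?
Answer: $\frac{840902}{159165} \approx 5.2832$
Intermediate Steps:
$- \frac{929}{-393} + \frac{3547}{1215} = \left(-929\right) \left(- \frac{1}{393}\right) + 3547 \cdot \frac{1}{1215} = \frac{929}{393} + \frac{3547}{1215} = \frac{840902}{159165}$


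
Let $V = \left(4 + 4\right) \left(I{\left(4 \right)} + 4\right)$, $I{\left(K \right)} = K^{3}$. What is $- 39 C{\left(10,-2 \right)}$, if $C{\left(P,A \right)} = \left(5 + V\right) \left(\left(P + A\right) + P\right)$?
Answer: $-385398$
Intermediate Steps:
$V = 544$ ($V = \left(4 + 4\right) \left(4^{3} + 4\right) = 8 \left(64 + 4\right) = 8 \cdot 68 = 544$)
$C{\left(P,A \right)} = 549 A + 1098 P$ ($C{\left(P,A \right)} = \left(5 + 544\right) \left(\left(P + A\right) + P\right) = 549 \left(\left(A + P\right) + P\right) = 549 \left(A + 2 P\right) = 549 A + 1098 P$)
$- 39 C{\left(10,-2 \right)} = - 39 \left(549 \left(-2\right) + 1098 \cdot 10\right) = - 39 \left(-1098 + 10980\right) = \left(-39\right) 9882 = -385398$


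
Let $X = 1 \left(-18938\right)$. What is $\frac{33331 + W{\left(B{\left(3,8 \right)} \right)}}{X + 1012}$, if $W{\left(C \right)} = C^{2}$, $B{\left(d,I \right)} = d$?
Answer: $- \frac{16670}{8963} \approx -1.8599$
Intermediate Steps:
$X = -18938$
$\frac{33331 + W{\left(B{\left(3,8 \right)} \right)}}{X + 1012} = \frac{33331 + 3^{2}}{-18938 + 1012} = \frac{33331 + 9}{-17926} = 33340 \left(- \frac{1}{17926}\right) = - \frac{16670}{8963}$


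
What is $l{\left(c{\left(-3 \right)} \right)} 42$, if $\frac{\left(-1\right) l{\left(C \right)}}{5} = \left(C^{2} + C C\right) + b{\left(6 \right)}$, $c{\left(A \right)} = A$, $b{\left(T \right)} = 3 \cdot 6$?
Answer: $-7560$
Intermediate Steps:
$b{\left(T \right)} = 18$
$l{\left(C \right)} = -90 - 10 C^{2}$ ($l{\left(C \right)} = - 5 \left(\left(C^{2} + C C\right) + 18\right) = - 5 \left(\left(C^{2} + C^{2}\right) + 18\right) = - 5 \left(2 C^{2} + 18\right) = - 5 \left(18 + 2 C^{2}\right) = -90 - 10 C^{2}$)
$l{\left(c{\left(-3 \right)} \right)} 42 = \left(-90 - 10 \left(-3\right)^{2}\right) 42 = \left(-90 - 90\right) 42 = \left(-180\right) 42 = -7560$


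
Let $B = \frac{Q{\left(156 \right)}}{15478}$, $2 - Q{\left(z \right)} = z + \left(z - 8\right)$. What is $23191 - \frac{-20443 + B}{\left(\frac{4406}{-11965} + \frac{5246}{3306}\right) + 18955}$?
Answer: $\frac{4205733978919332113}{181343556205808} \approx 23192.0$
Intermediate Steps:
$Q{\left(z \right)} = 10 - 2 z$ ($Q{\left(z \right)} = 2 - \left(z + \left(z - 8\right)\right) = 2 - \left(z + \left(-8 + z\right)\right) = 2 - \left(-8 + 2 z\right) = 10 - 2 z$)
$B = - \frac{151}{7739}$ ($B = \frac{10 - 312}{15478} = \left(10 - 312\right) \frac{1}{15478} = \left(-302\right) \frac{1}{15478} = - \frac{151}{7739} \approx -0.019512$)
$23191 - \frac{-20443 + B}{\left(\frac{4406}{-11965} + \frac{5246}{3306}\right) + 18955} = 23191 - \frac{-20443 - \frac{151}{7739}}{\left(\frac{4406}{-11965} + \frac{5246}{3306}\right) + 18955} = 23191 - - \frac{158208528}{7739 \left(\left(4406 \left(- \frac{1}{11965}\right) + 5246 \cdot \frac{1}{3306}\right) + 18955\right)} = 23191 - - \frac{158208528}{7739 \left(\left(- \frac{4406}{11965} + \frac{2623}{1653}\right) + 18955\right)} = 23191 - - \frac{158208528}{7739 \left(\frac{24101077}{19778145} + 18955\right)} = 23191 - - \frac{158208528}{7739 \cdot \frac{374918839552}{19778145}} = 23191 - \left(- \frac{158208528}{7739}\right) \frac{19778145}{374918839552} = 23191 - - \frac{195566950438785}{181343556205808} = 23191 + \frac{195566950438785}{181343556205808} = \frac{4205733978919332113}{181343556205808}$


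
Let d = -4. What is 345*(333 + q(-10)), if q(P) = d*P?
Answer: 128685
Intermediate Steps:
q(P) = -4*P
345*(333 + q(-10)) = 345*(333 - 4*(-10)) = 345*(333 + 40) = 345*373 = 128685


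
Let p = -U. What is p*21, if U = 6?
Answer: -126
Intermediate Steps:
p = -6 (p = -1*6 = -6)
p*21 = -6*21 = -126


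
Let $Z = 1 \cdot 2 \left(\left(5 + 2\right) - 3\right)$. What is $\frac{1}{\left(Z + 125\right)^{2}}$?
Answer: $\frac{1}{17689} \approx 5.6532 \cdot 10^{-5}$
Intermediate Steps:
$Z = 8$ ($Z = 2 \left(7 - 3\right) = 2 \cdot 4 = 8$)
$\frac{1}{\left(Z + 125\right)^{2}} = \frac{1}{\left(8 + 125\right)^{2}} = \frac{1}{133^{2}} = \frac{1}{17689}$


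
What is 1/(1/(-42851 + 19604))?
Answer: -23247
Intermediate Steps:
1/(1/(-42851 + 19604)) = 1/(1/(-23247)) = 1/(-1/23247) = -23247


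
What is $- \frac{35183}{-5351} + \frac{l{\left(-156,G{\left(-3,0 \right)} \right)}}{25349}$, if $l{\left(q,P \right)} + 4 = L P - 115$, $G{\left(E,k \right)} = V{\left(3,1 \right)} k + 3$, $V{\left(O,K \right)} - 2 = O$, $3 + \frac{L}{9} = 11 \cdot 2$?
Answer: $\frac{893962161}{135642499} \approx 6.5906$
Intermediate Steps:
$L = 171$ ($L = -27 + 9 \cdot 11 \cdot 2 = -27 + 9 \cdot 22 = -27 + 198 = 171$)
$V{\left(O,K \right)} = 2 + O$
$G{\left(E,k \right)} = 3 + 5 k$ ($G{\left(E,k \right)} = \left(2 + 3\right) k + 3 = 5 k + 3 = 3 + 5 k$)
$l{\left(q,P \right)} = -119 + 171 P$ ($l{\left(q,P \right)} = -4 + \left(171 P - 115\right) = -4 + \left(-115 + 171 P\right) = -119 + 171 P$)
$- \frac{35183}{-5351} + \frac{l{\left(-156,G{\left(-3,0 \right)} \right)}}{25349} = - \frac{35183}{-5351} + \frac{-119 + 171 \left(3 + 5 \cdot 0\right)}{25349} = \left(-35183\right) \left(- \frac{1}{5351}\right) + \left(-119 + 171 \left(3 + 0\right)\right) \frac{1}{25349} = \frac{35183}{5351} + \left(-119 + 171 \cdot 3\right) \frac{1}{25349} = \frac{35183}{5351} + \left(-119 + 513\right) \frac{1}{25349} = \frac{35183}{5351} + 394 \cdot \frac{1}{25349} = \frac{35183}{5351} + \frac{394}{25349} = \frac{893962161}{135642499}$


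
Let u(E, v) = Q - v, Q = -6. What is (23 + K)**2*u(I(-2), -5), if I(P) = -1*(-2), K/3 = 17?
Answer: -5476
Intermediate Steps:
K = 51 (K = 3*17 = 51)
I(P) = 2
u(E, v) = -6 - v
(23 + K)**2*u(I(-2), -5) = (23 + 51)**2*(-6 - 1*(-5)) = 74**2*(-6 + 5) = 5476*(-1) = -5476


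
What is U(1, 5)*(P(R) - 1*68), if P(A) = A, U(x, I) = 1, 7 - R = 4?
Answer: -65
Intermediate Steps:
R = 3 (R = 7 - 1*4 = 7 - 4 = 3)
U(1, 5)*(P(R) - 1*68) = 1*(3 - 1*68) = 1*(3 - 68) = 1*(-65) = -65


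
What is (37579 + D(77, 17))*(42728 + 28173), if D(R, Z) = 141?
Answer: 2674385720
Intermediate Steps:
(37579 + D(77, 17))*(42728 + 28173) = (37579 + 141)*(42728 + 28173) = 37720*70901 = 2674385720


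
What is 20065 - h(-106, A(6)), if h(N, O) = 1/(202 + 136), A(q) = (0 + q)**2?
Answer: 6781969/338 ≈ 20065.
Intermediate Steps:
A(q) = q**2
h(N, O) = 1/338
20065 - h(-106, A(6)) = 20065 - 1*1/338 = 20065 - 1/338 = 6781969/338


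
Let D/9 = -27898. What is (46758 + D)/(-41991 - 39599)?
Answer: 102162/40795 ≈ 2.5043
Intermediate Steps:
D = -251082 (D = 9*(-27898) = -251082)
(46758 + D)/(-41991 - 39599) = (46758 - 251082)/(-41991 - 39599) = -204324/(-81590) = -204324*(-1/81590) = 102162/40795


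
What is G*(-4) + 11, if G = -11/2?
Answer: 33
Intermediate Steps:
G = -11/2 (G = -11*½ = -11/2 ≈ -5.5000)
G*(-4) + 11 = -11/2*(-4) + 11 = 22 + 11 = 33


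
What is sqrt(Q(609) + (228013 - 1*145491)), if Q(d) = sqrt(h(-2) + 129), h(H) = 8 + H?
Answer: sqrt(82522 + 3*sqrt(15)) ≈ 287.29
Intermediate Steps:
Q(d) = 3*sqrt(15) (Q(d) = sqrt((8 - 2) + 129) = sqrt(6 + 129) = sqrt(135) = 3*sqrt(15))
sqrt(Q(609) + (228013 - 1*145491)) = sqrt(3*sqrt(15) + (228013 - 1*145491)) = sqrt(3*sqrt(15) + (228013 - 145491)) = sqrt(3*sqrt(15) + 82522) = sqrt(82522 + 3*sqrt(15))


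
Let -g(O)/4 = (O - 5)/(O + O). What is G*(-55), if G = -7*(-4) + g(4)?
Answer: -3135/2 ≈ -1567.5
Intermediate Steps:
g(O) = -2*(-5 + O)/O (g(O) = -4*(O - 5)/(O + O) = -4*(-5 + O)/(2*O) = -4*(-5 + O)*1/(2*O) = -2*(-5 + O)/O)
G = 57/2 (G = -7*(-4) + (-2 + 10/4) = 28 + (-2 + 10*(1/4)) = 28 + (-2 + 5/2) = 28 + 1/2 = 57/2 ≈ 28.500)
G*(-55) = (57/2)*(-55) = -3135/2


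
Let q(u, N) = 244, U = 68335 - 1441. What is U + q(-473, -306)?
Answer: 67138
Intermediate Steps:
U = 66894
U + q(-473, -306) = 66894 + 244 = 67138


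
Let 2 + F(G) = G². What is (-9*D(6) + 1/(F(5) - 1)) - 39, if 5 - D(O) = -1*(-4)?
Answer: -1055/22 ≈ -47.955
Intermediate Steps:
F(G) = -2 + G²
D(O) = 1 (D(O) = 5 - (-1)*(-4) = 5 - 1*4 = 5 - 4 = 1)
(-9*D(6) + 1/(F(5) - 1)) - 39 = (-9*1 + 1/((-2 + 5²) - 1)) - 39 = (-9 + 1/((-2 + 25) - 1)) - 39 = (-9 + 1/(23 - 1)) - 39 = (-9 + 1/22) - 39 = -197/22 - 39 = -1055/22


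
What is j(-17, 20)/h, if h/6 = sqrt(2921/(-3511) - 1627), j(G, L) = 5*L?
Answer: -25*I*sqrt(20066481498)/8572977 ≈ -0.41309*I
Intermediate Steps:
h = 6*I*sqrt(20066481498)/3511 (h = 6*sqrt(2921/(-3511) - 1627) = 6*sqrt(2921*(-1/3511) - 1627) = 6*sqrt(-2921/3511 - 1627) = 6*sqrt(-5715318/3511) = 6*(I*sqrt(20066481498)/3511) = 6*I*sqrt(20066481498)/3511 ≈ 242.08*I)
j(-17, 20)/h = (5*20)/((6*I*sqrt(20066481498)/3511)) = 100*(-I*sqrt(20066481498)/34291908) = -25*I*sqrt(20066481498)/8572977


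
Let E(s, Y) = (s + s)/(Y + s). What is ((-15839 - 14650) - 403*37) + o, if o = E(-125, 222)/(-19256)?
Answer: -42399786275/933916 ≈ -45400.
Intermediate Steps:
E(s, Y) = 2*s/(Y + s) (E(s, Y) = (2*s)/(Y + s) = 2*s/(Y + s))
o = 125/933916 (o = (2*(-125)/(222 - 125))/(-19256) = (2*(-125)/97)*(-1/19256) = (2*(-125)*(1/97))*(-1/19256) = -250/97*(-1/19256) = 125/933916 ≈ 0.00013385)
((-15839 - 14650) - 403*37) + o = ((-15839 - 14650) - 403*37) + 125/933916 = (-30489 - 14911) + 125/933916 = -45400 + 125/933916 = -42399786275/933916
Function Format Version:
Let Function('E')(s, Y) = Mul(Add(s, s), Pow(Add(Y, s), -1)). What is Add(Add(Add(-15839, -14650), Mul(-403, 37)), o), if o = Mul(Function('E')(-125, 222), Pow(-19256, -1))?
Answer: Rational(-42399786275, 933916) ≈ -45400.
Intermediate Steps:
Function('E')(s, Y) = Mul(2, s, Pow(Add(Y, s), -1)) (Function('E')(s, Y) = Mul(Mul(2, s), Pow(Add(Y, s), -1)) = Mul(2, s, Pow(Add(Y, s), -1)))
o = Rational(125, 933916) (o = Mul(Mul(2, -125, Pow(Add(222, -125), -1)), Pow(-19256, -1)) = Mul(Mul(2, -125, Pow(97, -1)), Rational(-1, 19256)) = Mul(Mul(2, -125, Rational(1, 97)), Rational(-1, 19256)) = Mul(Rational(-250, 97), Rational(-1, 19256)) = Rational(125, 933916) ≈ 0.00013385)
Add(Add(Add(-15839, -14650), Mul(-403, 37)), o) = Add(Add(Add(-15839, -14650), Mul(-403, 37)), Rational(125, 933916)) = Add(Add(-30489, -14911), Rational(125, 933916)) = Add(-45400, Rational(125, 933916)) = Rational(-42399786275, 933916)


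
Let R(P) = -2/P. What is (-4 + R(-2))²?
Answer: 9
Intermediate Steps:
(-4 + R(-2))² = (-4 - 2/(-2))² = (-4 - 2*(-½))² = (-4 + 1)² = (-3)² = 9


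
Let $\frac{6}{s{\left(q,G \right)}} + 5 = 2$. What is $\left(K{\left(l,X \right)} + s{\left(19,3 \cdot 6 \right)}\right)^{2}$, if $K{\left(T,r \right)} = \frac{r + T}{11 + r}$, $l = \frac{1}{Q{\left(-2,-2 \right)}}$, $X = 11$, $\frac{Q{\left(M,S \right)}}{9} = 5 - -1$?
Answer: $\frac{3171961}{1411344} \approx 2.2475$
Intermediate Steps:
$s{\left(q,G \right)} = -2$ ($s{\left(q,G \right)} = \frac{6}{-5 + 2} = \frac{6}{-3} = 6 \left(- \frac{1}{3}\right) = -2$)
$Q{\left(M,S \right)} = 54$ ($Q{\left(M,S \right)} = 9 \left(5 - -1\right) = 9 \left(5 + 1\right) = 9 \cdot 6 = 54$)
$l = \frac{1}{54} \approx 0.018519$
$K{\left(T,r \right)} = \frac{T + r}{11 + r}$
$\left(K{\left(l,X \right)} + s{\left(19,3 \cdot 6 \right)}\right)^{2} = \left(\frac{\frac{1}{54} + 11}{11 + 11} - 2\right)^{2} = \left(\frac{1}{22} \cdot \frac{595}{54} - 2\right)^{2} = \left(\frac{595}{1188} - 2\right)^{2} = \left(- \frac{1781}{1188}\right)^{2} = \frac{3171961}{1411344}$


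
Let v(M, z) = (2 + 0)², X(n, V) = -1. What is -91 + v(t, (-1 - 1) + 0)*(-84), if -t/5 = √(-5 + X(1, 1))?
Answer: -427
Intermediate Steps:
t = -5*I*√6 (t = -5*√(-5 - 1) = -5*I*√6 ≈ -12.247*I)
v(M, z) = 4 (v(M, z) = 2² = 4)
-91 + v(t, (-1 - 1) + 0)*(-84) = -91 + 4*(-84) = -91 - 336 = -427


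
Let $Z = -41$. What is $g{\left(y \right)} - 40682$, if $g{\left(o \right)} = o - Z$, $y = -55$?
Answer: $-40696$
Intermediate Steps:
$g{\left(o \right)} = 41 + o$ ($g{\left(o \right)} = o - -41 = o + 41 = 41 + o$)
$g{\left(y \right)} - 40682 = \left(41 - 55\right) - 40682 = -14 - 40682 = -40696$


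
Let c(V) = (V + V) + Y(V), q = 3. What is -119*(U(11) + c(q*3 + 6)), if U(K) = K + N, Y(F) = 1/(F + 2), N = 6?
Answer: -5600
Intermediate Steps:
Y(F) = 1/(2 + F)
U(K) = 6 + K (U(K) = K + 6 = 6 + K)
c(V) = 1/(2 + V) + 2*V (c(V) = (V + V) + 1/(2 + V) = 2*V + 1/(2 + V) = 1/(2 + V) + 2*V)
-119*(U(11) + c(q*3 + 6)) = -119*((6 + 11) + (1 + 2*(3*3 + 6)*(2 + (3*3 + 6)))/(2 + (3*3 + 6))) = -119*(17 + (1 + 2*(9 + 6)*(2 + (9 + 6)))/(2 + (9 + 6))) = -119*(17 + (1 + 2*15*(2 + 15))/(2 + 15)) = -119*(17 + (1 + 2*15*17)/17) = -119*(17 + (1 + 510)/17) = -119*(17 + (1/17)*511) = -119*(17 + 511/17) = -119*800/17 = -5600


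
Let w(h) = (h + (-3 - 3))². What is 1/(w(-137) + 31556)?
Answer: 1/52005 ≈ 1.9229e-5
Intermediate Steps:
w(h) = (-6 + h)² (w(h) = (h - 6)² = (-6 + h)²)
1/(w(-137) + 31556) = 1/((-6 - 137)² + 31556) = 1/((-143)² + 31556) = 1/(20449 + 31556) = 1/52005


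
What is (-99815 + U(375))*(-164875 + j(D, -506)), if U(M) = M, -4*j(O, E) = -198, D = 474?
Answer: 16390247720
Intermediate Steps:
j(O, E) = 99/2 (j(O, E) = -¼*(-198) = 99/2)
(-99815 + U(375))*(-164875 + j(D, -506)) = (-99815 + 375)*(-164875 + 99/2) = -99440*(-329651/2) = 16390247720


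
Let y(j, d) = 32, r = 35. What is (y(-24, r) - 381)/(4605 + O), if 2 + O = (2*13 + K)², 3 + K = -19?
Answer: -349/4619 ≈ -0.075557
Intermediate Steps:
K = -22 (K = -3 - 19 = -22)
O = 14 (O = -2 + (2*13 - 22)² = -2 + (26 - 22)² = -2 + 4² = -2 + 16 = 14)
(y(-24, r) - 381)/(4605 + O) = (32 - 381)/(4605 + 14) = -349/4619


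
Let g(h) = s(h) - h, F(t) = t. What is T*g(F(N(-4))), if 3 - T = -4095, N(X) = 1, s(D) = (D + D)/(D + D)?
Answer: 0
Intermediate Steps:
s(D) = 1 (s(D) = (2*D)/((2*D)) = (2*D)*(1/(2*D)) = 1)
T = 4098 (T = 3 - 1*(-4095) = 3 + 4095 = 4098)
g(h) = 1 - h
T*g(F(N(-4))) = 4098*(1 - 1*1) = 4098*(1 - 1) = 4098*0 = 0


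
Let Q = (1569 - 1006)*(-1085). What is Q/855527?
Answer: -610855/855527 ≈ -0.71401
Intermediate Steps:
Q = -610855 (Q = 563*(-1085) = -610855)
Q/855527 = -610855/855527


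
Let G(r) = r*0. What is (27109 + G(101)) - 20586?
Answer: 6523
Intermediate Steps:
G(r) = 0
(27109 + G(101)) - 20586 = (27109 + 0) - 20586 = 27109 - 20586 = 6523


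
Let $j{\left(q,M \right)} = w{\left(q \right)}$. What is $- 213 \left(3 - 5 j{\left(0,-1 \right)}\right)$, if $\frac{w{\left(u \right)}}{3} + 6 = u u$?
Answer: $-19809$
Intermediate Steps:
$w{\left(u \right)} = -18 + 3 u^{2}$ ($w{\left(u \right)} = -18 + 3 u u = -18 + 3 u^{2}$)
$j{\left(q,M \right)} = -18 + 3 q^{2}$
$- 213 \left(3 - 5 j{\left(0,-1 \right)}\right) = - 213 \left(3 - 5 \left(-18 + 3 \cdot 0^{2}\right)\right) = - 213 \left(3 - 5 \left(-18 + 3 \cdot 0\right)\right) = - 213 \left(3 - 5 \left(-18 + 0\right)\right) = - 213 \left(3 - -90\right) = - 213 \left(3 + 90\right) = \left(-213\right) 93 = -19809$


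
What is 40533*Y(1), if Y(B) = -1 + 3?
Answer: 81066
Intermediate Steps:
Y(B) = 2
40533*Y(1) = 40533*2 = 81066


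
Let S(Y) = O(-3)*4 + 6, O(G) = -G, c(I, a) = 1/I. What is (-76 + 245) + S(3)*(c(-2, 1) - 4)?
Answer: 88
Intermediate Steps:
S(Y) = 18 (S(Y) = -1*(-3)*4 + 6 = 3*4 + 6 = 12 + 6 = 18)
(-76 + 245) + S(3)*(c(-2, 1) - 4) = (-76 + 245) + 18*(1/(-2) - 4) = 169 + 18*(-½ - 4) = 169 + 18*(-9/2) = 169 - 81 = 88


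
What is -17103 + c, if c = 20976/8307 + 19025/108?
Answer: -1687083665/99684 ≈ -16924.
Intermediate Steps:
c = 17811787/99684 (c = 20976*(1/8307) + 19025*(1/108) = 6992/2769 + 19025/108 = 17811787/99684 ≈ 178.68)
-17103 + c = -17103 + 17811787/99684 = -1687083665/99684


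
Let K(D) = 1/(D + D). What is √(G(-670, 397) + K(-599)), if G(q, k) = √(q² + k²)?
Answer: √(-1198 + 1435204*√606509)/1198 ≈ 27.907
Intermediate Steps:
G(q, k) = √(k² + q²)
K(D) = 1/(2*D)
√(G(-670, 397) + K(-599)) = √(√(397² + (-670)²) + (½)/(-599)) = √(√(157609 + 448900) + (½)*(-1/599)) = √(√606509 - 1/1198) = √(-1/1198 + √606509)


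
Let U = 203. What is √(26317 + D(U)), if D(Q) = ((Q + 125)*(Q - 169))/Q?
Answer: √1086761109/203 ≈ 162.39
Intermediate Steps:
D(Q) = (-169 + Q)*(125 + Q)/Q (D(Q) = ((125 + Q)*(-169 + Q))/Q = ((-169 + Q)*(125 + Q))/Q = (-169 + Q)*(125 + Q)/Q)
√(26317 + D(U)) = √(26317 + (-44 + 203 - 21125/203)) = √(26317 + 11152/203) = √(5353503/203) = √1086761109/203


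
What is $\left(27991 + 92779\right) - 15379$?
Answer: $105391$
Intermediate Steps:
$\left(27991 + 92779\right) - 15379 = 120770 - 15379 = 105391$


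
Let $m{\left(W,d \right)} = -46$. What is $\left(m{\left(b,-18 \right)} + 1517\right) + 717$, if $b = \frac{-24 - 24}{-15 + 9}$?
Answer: $2188$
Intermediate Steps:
$b = 8$ ($b = - \frac{48}{-6} = \left(-48\right) \left(- \frac{1}{6}\right) = 8$)
$\left(m{\left(b,-18 \right)} + 1517\right) + 717 = \left(-46 + 1517\right) + 717 = 1471 + 717 = 2188$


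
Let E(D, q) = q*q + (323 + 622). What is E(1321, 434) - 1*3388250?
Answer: -3198949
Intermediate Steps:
E(D, q) = 945 + q² (E(D, q) = q² + 945 = 945 + q²)
E(1321, 434) - 1*3388250 = (945 + 434²) - 1*3388250 = (945 + 188356) - 3388250 = 189301 - 3388250 = -3198949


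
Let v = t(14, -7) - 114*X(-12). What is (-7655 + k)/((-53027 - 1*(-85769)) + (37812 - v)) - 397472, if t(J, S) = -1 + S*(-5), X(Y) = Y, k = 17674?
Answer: -27485973725/69152 ≈ -3.9747e+5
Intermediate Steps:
t(J, S) = -1 - 5*S
v = 1402 (v = (-1 - 5*(-7)) - 114*(-12) = (-1 + 35) + 1368 = 34 + 1368 = 1402)
(-7655 + k)/((-53027 - 1*(-85769)) + (37812 - v)) - 397472 = (-7655 + 17674)/((-53027 - 1*(-85769)) + (37812 - 1*1402)) - 397472 = 10019/((-53027 + 85769) + (37812 - 1402)) - 397472 = 10019/(32742 + 36410) - 397472 = 10019/69152 - 397472 = -27485973725/69152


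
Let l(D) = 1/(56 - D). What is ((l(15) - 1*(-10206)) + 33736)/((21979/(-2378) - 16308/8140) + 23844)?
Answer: 212645562690/115332177749 ≈ 1.8438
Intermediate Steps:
((l(15) - 1*(-10206)) + 33736)/((21979/(-2378) - 16308/8140) + 23844) = ((-1/(-56 + 15) - 1*(-10206)) + 33736)/((21979/(-2378) - 16308/8140) + 23844) = ((-1/(-41) + 10206) + 33736)/((21979*(-1/2378) - 16308*1/8140) + 23844) = ((-1*(-1/41) + 10206) + 33736)/((-21979/2378 - 4077/2035) + 23844) = ((1/41 + 10206) + 33736)/(-54422371/4839230 + 23844) = (418447/41 + 33736)/(115332177749/4839230) = (1801623/41)*(4839230/115332177749) = 212645562690/115332177749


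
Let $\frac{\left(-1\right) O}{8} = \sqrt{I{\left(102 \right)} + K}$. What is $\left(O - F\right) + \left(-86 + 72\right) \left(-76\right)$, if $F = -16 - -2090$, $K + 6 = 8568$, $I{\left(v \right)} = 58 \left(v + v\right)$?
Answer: $-1010 - 24 \sqrt{2266} \approx -2152.5$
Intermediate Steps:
$I{\left(v \right)} = 116 v$ ($I{\left(v \right)} = 58 \cdot 2 v = 116 v$)
$K = 8562$ ($K = -6 + 8568 = 8562$)
$F = 2074$ ($F = -16 + 2090 = 2074$)
$O = - 24 \sqrt{2266}$ ($O = - 8 \sqrt{116 \cdot 102 + 8562} = - 8 \sqrt{11832 + 8562} = - 8 \sqrt{20394} = - 8 \cdot 3 \sqrt{2266} = - 24 \sqrt{2266} \approx -1142.5$)
$\left(O - F\right) + \left(-86 + 72\right) \left(-76\right) = \left(- 24 \sqrt{2266} - 2074\right) + \left(-86 + 72\right) \left(-76\right) = \left(- 24 \sqrt{2266} - 2074\right) - -1064 = \left(-2074 - 24 \sqrt{2266}\right) + 1064 = -1010 - 24 \sqrt{2266}$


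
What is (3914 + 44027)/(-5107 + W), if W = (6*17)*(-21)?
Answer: -47941/7249 ≈ -6.6135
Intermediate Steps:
W = -2142 (W = 102*(-21) = -2142)
(3914 + 44027)/(-5107 + W) = (3914 + 44027)/(-5107 - 2142) = 47941/(-7249) = 47941*(-1/7249) = -47941/7249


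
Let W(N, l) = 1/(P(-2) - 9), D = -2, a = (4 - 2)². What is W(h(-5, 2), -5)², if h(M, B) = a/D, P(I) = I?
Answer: 1/121 ≈ 0.0082645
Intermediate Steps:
a = 4 (a = 2² = 4)
h(M, B) = -2 (h(M, B) = 4/(-2) = 4*(-½) = -2)
W(N, l) = -1/11 (W(N, l) = 1/(-2 - 9) = 1/(-11) = -1/11)
W(h(-5, 2), -5)² = (-1/11)² = 1/121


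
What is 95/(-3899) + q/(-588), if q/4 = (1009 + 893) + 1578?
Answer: -646785/27293 ≈ -23.698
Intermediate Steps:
q = 13920 (q = 4*((1009 + 893) + 1578) = 4*(1902 + 1578) = 4*3480 = 13920)
95/(-3899) + q/(-588) = 95/(-3899) + 13920/(-588) = 95*(-1/3899) + 13920*(-1/588) = -95/3899 - 1160/49 = -646785/27293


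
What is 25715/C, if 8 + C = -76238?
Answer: -25715/76246 ≈ -0.33726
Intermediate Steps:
C = -76246 (C = -8 - 76238 = -76246)
25715/C = 25715/(-76246) = 25715*(-1/76246) = -25715/76246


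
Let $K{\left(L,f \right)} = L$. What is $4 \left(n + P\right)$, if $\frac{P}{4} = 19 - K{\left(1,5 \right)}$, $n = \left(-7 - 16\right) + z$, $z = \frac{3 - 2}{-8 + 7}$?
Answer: $192$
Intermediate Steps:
$z = -1$ ($z = 1 \frac{1}{-1} = 1 \left(-1\right) = -1$)
$n = -24$ ($n = \left(-7 - 16\right) - 1 = -23 - 1 = -24$)
$P = 72$ ($P = 4 \left(19 - 1\right) = 4 \cdot 18 = 72$)
$4 \left(n + P\right) = 4 \left(-24 + 72\right) = 4 \cdot 48 = 192$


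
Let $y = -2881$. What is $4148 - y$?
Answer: $7029$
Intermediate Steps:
$4148 - y = 4148 - -2881 = 4148 + 2881 = 7029$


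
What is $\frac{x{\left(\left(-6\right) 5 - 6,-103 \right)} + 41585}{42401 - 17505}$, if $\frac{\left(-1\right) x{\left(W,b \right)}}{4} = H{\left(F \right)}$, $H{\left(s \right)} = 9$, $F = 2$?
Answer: $\frac{41549}{24896} \approx 1.6689$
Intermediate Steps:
$x{\left(W,b \right)} = -36$ ($x{\left(W,b \right)} = \left(-4\right) 9 = -36$)
$\frac{x{\left(\left(-6\right) 5 - 6,-103 \right)} + 41585}{42401 - 17505} = \frac{-36 + 41585}{42401 - 17505} = \frac{41549}{24896}$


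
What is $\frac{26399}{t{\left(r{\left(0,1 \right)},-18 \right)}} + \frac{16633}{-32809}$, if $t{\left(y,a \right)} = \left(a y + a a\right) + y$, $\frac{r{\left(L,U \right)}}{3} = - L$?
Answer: $\frac{860735699}{10630116} \approx 80.971$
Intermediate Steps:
$r{\left(L,U \right)} = - 3 L$ ($r{\left(L,U \right)} = 3 \left(- L\right) = - 3 L$)
$t{\left(y,a \right)} = y + a^{2} + a y$ ($t{\left(y,a \right)} = \left(a y + a^{2}\right) + y = \left(a^{2} + a y\right) + y = y + a^{2} + a y$)
$\frac{26399}{t{\left(r{\left(0,1 \right)},-18 \right)}} + \frac{16633}{-32809} = \frac{26399}{\left(-3\right) 0 + \left(-18\right)^{2} - 18 \left(\left(-3\right) 0\right)} + \frac{16633}{-32809} = \frac{26399}{0 + 324 - 0} + 16633 \left(- \frac{1}{32809}\right) = \frac{26399}{0 + 324 + 0} - \frac{16633}{32809} = \frac{26399}{324} - \frac{16633}{32809} = \frac{860735699}{10630116}$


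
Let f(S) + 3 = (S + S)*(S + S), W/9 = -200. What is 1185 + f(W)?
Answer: 12961182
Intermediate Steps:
W = -1800 (W = 9*(-200) = -1800)
f(S) = -3 + 4*S² (f(S) = -3 + (S + S)*(S + S) = -3 + (2*S)*(2*S) = -3 + 4*S²)
1185 + f(W) = 1185 + (-3 + 4*(-1800)²) = 1185 + (-3 + 4*3240000) = 1185 + (-3 + 12960000) = 1185 + 12959997 = 12961182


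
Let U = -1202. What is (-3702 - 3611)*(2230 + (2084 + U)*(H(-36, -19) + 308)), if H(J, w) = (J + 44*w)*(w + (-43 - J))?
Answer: -148238824670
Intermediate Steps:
H(J, w) = (J + 44*w)*(-43 + w - J)
(-3702 - 3611)*(2230 + (2084 + U)*(H(-36, -19) + 308)) = (-3702 - 3611)*(2230 + (2084 - 1202)*((-1*(-36)² - 1892*(-19) - 43*(-36) + 44*(-19)² - 43*(-36)*(-19)) + 308)) = -7313*(2230 + 882*((-1*1296 + 35948 + 1548 + 44*361 - 29412) + 308)) = -7313*(2230 + 882*((-1296 + 35948 + 1548 + 15884 - 29412) + 308)) = -7313*(2230 + 882*(22672 + 308)) = -7313*(2230 + 882*22980) = -7313*(2230 + 20268360) = -7313*20270590 = -148238824670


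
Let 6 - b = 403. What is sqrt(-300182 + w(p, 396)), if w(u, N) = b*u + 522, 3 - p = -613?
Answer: 6*I*sqrt(15117) ≈ 737.71*I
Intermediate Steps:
p = 616 (p = 3 - 1*(-613) = 3 + 613 = 616)
b = -397 (b = 6 - 1*403 = 6 - 403 = -397)
w(u, N) = 522 - 397*u (w(u, N) = -397*u + 522 = 522 - 397*u)
sqrt(-300182 + w(p, 396)) = sqrt(-300182 + (522 - 397*616)) = sqrt(-300182 + (522 - 244552)) = sqrt(-300182 - 244030) = sqrt(-544212) = 6*I*sqrt(15117)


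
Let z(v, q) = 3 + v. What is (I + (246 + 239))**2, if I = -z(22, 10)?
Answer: 211600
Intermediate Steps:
I = -25 (I = -(3 + 22) = -1*25 = -25)
(I + (246 + 239))**2 = (-25 + (246 + 239))**2 = (-25 + 485)**2 = 460**2 = 211600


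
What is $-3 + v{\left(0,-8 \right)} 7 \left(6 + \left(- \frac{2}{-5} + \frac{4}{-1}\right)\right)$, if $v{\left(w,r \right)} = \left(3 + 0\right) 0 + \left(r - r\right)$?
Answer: $-3$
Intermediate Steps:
$v{\left(w,r \right)} = 0$ ($v{\left(w,r \right)} = 3 \cdot 0 + 0 = 0 + 0 = 0$)
$-3 + v{\left(0,-8 \right)} 7 \left(6 + \left(- \frac{2}{-5} + \frac{4}{-1}\right)\right) = -3 + 0 \cdot 7 \left(6 + \left(- \frac{2}{-5} + \frac{4}{-1}\right)\right) = -3 + 0 \cdot 7 \left(6 + \left(\left(-2\right) \left(- \frac{1}{5}\right) + 4 \left(-1\right)\right)\right) = -3 + 0 \cdot 7 \left(6 + \left(\frac{2}{5} - 4\right)\right) = -3 + 0 \cdot 7 \left(6 - \frac{18}{5}\right) = -3 + 0 \cdot 7 \cdot \frac{12}{5} = -3 + 0 \cdot \frac{84}{5} = -3 + 0 = -3$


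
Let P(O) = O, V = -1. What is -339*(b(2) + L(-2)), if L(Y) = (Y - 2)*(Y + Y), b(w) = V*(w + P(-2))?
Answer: -5424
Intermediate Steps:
b(w) = 2 - w (b(w) = -(w - 2) = -(-2 + w) = 2 - w)
L(Y) = 2*Y*(-2 + Y) (L(Y) = (-2 + Y)*(2*Y) = 2*Y*(-2 + Y))
-339*(b(2) + L(-2)) = -339*((2 - 1*2) + 2*(-2)*(-2 - 2)) = -339*((2 - 2) + 2*(-2)*(-4)) = -339*(0 + 16) = -339*16 = -5424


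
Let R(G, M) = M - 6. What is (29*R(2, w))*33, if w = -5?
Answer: -10527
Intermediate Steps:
R(G, M) = -6 + M
(29*R(2, w))*33 = (29*(-6 - 5))*33 = (29*(-11))*33 = -319*33 = -10527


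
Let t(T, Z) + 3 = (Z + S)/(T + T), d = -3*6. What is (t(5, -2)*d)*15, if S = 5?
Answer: 729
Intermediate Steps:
d = -18
t(T, Z) = -3 + (5 + Z)/(2*T) (t(T, Z) = -3 + (Z + 5)/(T + T) = -3 + (5 + Z)/((2*T)) = -3 + (5 + Z)*(1/(2*T)) = -3 + (5 + Z)/(2*T))
(t(5, -2)*d)*15 = (((½)*(5 - 2 - 6*5)/5)*(-18))*15 = (((½)*(⅕)*(5 - 2 - 30))*(-18))*15 = (((½)*(⅕)*(-27))*(-18))*15 = -27/10*(-18)*15 = (243/5)*15 = 729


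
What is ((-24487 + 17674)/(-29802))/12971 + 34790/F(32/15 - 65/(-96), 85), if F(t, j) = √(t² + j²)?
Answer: 2271/128853914 + 16699200*√1666459801/1666459801 ≈ 409.07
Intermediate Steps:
F(t, j) = √(j² + t²)
((-24487 + 17674)/(-29802))/12971 + 34790/F(32/15 - 65/(-96), 85) = ((-24487 + 17674)/(-29802))/12971 + 34790/(√(85² + (32/15 - 65/(-96))²)) = -6813*(-1/29802)*(1/12971) + 34790/(√(7225 + (32*(1/15) - 65*(-1/96))²)) = (2271/9934)*(1/12971) + 34790/(√(7225 + (32/15 + 65/96)²)) = 2271/128853914 + 34790/(√(7225 + (1349/480)²)) = 2271/128853914 + 34790/(√(7225 + 1819801/230400)) = 2271/128853914 + 34790/(√(1666459801/230400)) = 2271/128853914 + 34790/((√1666459801/480)) = 2271/128853914 + 34790*(480*√1666459801/1666459801) = 2271/128853914 + 16699200*√1666459801/1666459801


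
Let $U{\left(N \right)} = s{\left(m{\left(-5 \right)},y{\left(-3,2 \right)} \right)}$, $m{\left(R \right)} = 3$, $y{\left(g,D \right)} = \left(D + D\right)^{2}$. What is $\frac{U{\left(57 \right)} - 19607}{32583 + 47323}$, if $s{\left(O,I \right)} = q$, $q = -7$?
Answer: $- \frac{9807}{39953} \approx -0.24546$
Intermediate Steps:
$y{\left(g,D \right)} = 4 D^{2}$ ($y{\left(g,D \right)} = \left(2 D\right)^{2} = 4 D^{2}$)
$s{\left(O,I \right)} = -7$
$U{\left(N \right)} = -7$
$\frac{U{\left(57 \right)} - 19607}{32583 + 47323} = \frac{-7 - 19607}{32583 + 47323} = - \frac{19614}{79906} = \left(-19614\right) \frac{1}{79906} = - \frac{9807}{39953}$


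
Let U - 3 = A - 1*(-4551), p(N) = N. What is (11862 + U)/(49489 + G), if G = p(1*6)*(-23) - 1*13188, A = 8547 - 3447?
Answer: 21516/36163 ≈ 0.59497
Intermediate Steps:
A = 5100
U = 9654 (U = 3 + (5100 - 1*(-4551)) = 3 + (5100 + 4551) = 3 + 9651 = 9654)
G = -13326 (G = (1*6)*(-23) - 1*13188 = 6*(-23) - 13188 = -138 - 13188 = -13326)
(11862 + U)/(49489 + G) = (11862 + 9654)/(49489 - 13326) = 21516/36163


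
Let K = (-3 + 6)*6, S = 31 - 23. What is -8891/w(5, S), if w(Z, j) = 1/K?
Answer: -160038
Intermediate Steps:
S = 8
K = 18 (K = 3*6 = 18)
w(Z, j) = 1/18
-8891/w(5, S) = -8891/1/18 = -8891*18 = -160038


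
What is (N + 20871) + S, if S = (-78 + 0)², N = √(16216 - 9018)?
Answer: 26955 + √7198 ≈ 27040.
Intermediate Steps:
N = √7198 ≈ 84.841
S = 6084 (S = (-78)² = 6084)
(N + 20871) + S = (√7198 + 20871) + 6084 = (20871 + √7198) + 6084 = 26955 + √7198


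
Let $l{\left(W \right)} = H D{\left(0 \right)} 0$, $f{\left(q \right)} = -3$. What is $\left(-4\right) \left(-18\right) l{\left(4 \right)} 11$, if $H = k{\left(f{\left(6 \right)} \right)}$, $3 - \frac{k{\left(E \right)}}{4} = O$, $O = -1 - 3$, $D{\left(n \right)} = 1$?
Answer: $0$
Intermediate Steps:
$O = -4$ ($O = -1 - 3 = -4$)
$k{\left(E \right)} = 28$ ($k{\left(E \right)} = 12 - -16 = 12 + 16 = 28$)
$H = 28$
$l{\left(W \right)} = 0$ ($l{\left(W \right)} = 28 \cdot 1 \cdot 0 = 28 \cdot 0 = 0$)
$\left(-4\right) \left(-18\right) l{\left(4 \right)} 11 = \left(-4\right) \left(-18\right) 0 \cdot 11 = 72 \cdot 0 = 0$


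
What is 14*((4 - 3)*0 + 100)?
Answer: 1400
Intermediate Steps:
14*((4 - 3)*0 + 100) = 14*(1*0 + 100) = 14*(0 + 100) = 14*100 = 1400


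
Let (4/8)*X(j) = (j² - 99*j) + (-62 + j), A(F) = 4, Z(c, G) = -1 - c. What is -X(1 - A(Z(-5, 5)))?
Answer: -482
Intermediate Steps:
X(j) = -124 - 196*j + 2*j² (X(j) = 2*((j² - 99*j) + (-62 + j)) = 2*(-62 + j² - 98*j) = -124 - 196*j + 2*j²)
-X(1 - A(Z(-5, 5))) = -(-124 - 196*(1 - 1*4) + 2*(1 - 1*4)²) = -(-124 - 196*(1 - 4) + 2*(1 - 4)²) = -(-124 - 196*(-3) + 2*(-3)²) = -(-124 + 588 + 2*9) = -(-124 + 588 + 18) = -1*482 = -482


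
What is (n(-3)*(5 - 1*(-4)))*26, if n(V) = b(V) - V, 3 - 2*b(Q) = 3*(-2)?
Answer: 1755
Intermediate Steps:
b(Q) = 9/2 (b(Q) = 3/2 - 3*(-2)/2 = 3/2 - ½*(-6) = 3/2 + 3 = 9/2)
n(V) = 9/2 - V
(n(-3)*(5 - 1*(-4)))*26 = ((9/2 - 1*(-3))*(5 - 1*(-4)))*26 = ((9/2 + 3)*(5 + 4))*26 = ((15/2)*9)*26 = (135/2)*26 = 1755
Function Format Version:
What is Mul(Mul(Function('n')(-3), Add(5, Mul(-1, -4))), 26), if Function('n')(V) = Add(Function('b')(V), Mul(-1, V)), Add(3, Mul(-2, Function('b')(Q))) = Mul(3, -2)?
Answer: 1755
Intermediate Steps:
Function('b')(Q) = Rational(9, 2) (Function('b')(Q) = Add(Rational(3, 2), Mul(Rational(-1, 2), Mul(3, -2))) = Add(Rational(3, 2), Mul(Rational(-1, 2), -6)) = Add(Rational(3, 2), 3) = Rational(9, 2))
Function('n')(V) = Add(Rational(9, 2), Mul(-1, V))
Mul(Mul(Function('n')(-3), Add(5, Mul(-1, -4))), 26) = Mul(Mul(Add(Rational(9, 2), Mul(-1, -3)), Add(5, Mul(-1, -4))), 26) = Mul(Mul(Add(Rational(9, 2), 3), Add(5, 4)), 26) = Mul(Mul(Rational(15, 2), 9), 26) = Mul(Rational(135, 2), 26) = 1755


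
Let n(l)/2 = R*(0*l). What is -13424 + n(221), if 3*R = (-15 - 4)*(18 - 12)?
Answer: -13424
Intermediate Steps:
R = -38 (R = ((-15 - 4)*(18 - 12))/3 = (-19*6)/3 = (⅓)*(-114) = -38)
n(l) = 0 (n(l) = 2*(-0*l) = 2*(-38*0) = 2*0 = 0)
-13424 + n(221) = -13424 + 0 = -13424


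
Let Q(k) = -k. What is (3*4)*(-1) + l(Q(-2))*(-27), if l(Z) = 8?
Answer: -228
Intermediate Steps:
(3*4)*(-1) + l(Q(-2))*(-27) = (3*4)*(-1) + 8*(-27) = 12*(-1) - 216 = -12 - 216 = -228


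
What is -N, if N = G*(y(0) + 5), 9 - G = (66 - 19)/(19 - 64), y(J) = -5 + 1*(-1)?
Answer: 452/45 ≈ 10.044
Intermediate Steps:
y(J) = -6 (y(J) = -5 - 1 = -6)
G = 452/45 (G = 9 - (66 - 19)/(19 - 64) = 9 - 47/(-45) = 9 - 47*(-1)/45 = 9 - 1*(-47/45) = 9 + 47/45 = 452/45 ≈ 10.044)
N = -452/45 (N = 452*(-6 + 5)/45 = (452/45)*(-1) = -452/45 ≈ -10.044)
-N = -1*(-452/45) = 452/45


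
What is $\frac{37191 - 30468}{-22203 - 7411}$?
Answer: $- \frac{6723}{29614} \approx -0.22702$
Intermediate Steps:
$\frac{37191 - 30468}{-22203 - 7411} = \frac{6723}{-22203 - 7411} = \frac{6723}{-29614} = 6723 \left(- \frac{1}{29614}\right) = - \frac{6723}{29614}$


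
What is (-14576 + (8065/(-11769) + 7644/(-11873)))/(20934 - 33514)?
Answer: 2036938838093/1757845379460 ≈ 1.1588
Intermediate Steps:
(-14576 + (8065/(-11769) + 7644/(-11873)))/(20934 - 33514) = (-14576 + (8065*(-1/11769) + 7644*(-1/11873)))/(-12580) = (-14576 + (-8065/11769 - 7644/11873))*(-1/12580) = (-14576 - 185717981/139733337)*(-1/12580) = -2036938838093/139733337*(-1/12580) = 2036938838093/1757845379460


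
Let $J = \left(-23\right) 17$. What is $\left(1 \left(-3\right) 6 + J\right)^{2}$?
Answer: $167281$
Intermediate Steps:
$J = -391$
$\left(1 \left(-3\right) 6 + J\right)^{2} = \left(1 \left(-3\right) 6 - 391\right)^{2} = \left(\left(-3\right) 6 - 391\right)^{2} = \left(-18 - 391\right)^{2} = \left(-409\right)^{2} = 167281$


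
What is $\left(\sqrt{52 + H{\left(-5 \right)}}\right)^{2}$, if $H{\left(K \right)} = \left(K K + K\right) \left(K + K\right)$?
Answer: $-148$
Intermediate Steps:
$H{\left(K \right)} = 2 K \left(K + K^{2}\right)$ ($H{\left(K \right)} = \left(K^{2} + K\right) 2 K = \left(K + K^{2}\right) 2 K = 2 K \left(K + K^{2}\right)$)
$\left(\sqrt{52 + H{\left(-5 \right)}}\right)^{2} = \left(\sqrt{52 + 2 \left(-5\right)^{2} \left(1 - 5\right)}\right)^{2} = \left(\sqrt{52 + 2 \cdot 25 \left(-4\right)}\right)^{2} = \left(\sqrt{52 - 200}\right)^{2} = \left(\sqrt{-148}\right)^{2} = \left(2 i \sqrt{37}\right)^{2} = -148$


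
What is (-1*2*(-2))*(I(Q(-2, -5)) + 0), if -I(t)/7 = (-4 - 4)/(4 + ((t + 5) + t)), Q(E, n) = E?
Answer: 224/5 ≈ 44.800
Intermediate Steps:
I(t) = 56/(9 + 2*t) (I(t) = -7*(-4 - 4)/(4 + ((t + 5) + t)) = -(-56)/(4 + ((5 + t) + t)) = -(-56)/(4 + (5 + 2*t)) = -(-56)/(9 + 2*t) = 56/(9 + 2*t))
(-1*2*(-2))*(I(Q(-2, -5)) + 0) = (-1*2*(-2))*(56/(9 + 2*(-2)) + 0) = (-2*(-2))*(56/(9 - 4) + 0) = 4*(56/5 + 0) = 4*(56/5) = 224/5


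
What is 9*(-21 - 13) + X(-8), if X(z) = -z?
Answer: -298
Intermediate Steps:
9*(-21 - 13) + X(-8) = 9*(-21 - 13) - 1*(-8) = 9*(-34) + 8 = -306 + 8 = -298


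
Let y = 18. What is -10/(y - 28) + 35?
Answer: 36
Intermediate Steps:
-10/(y - 28) + 35 = -10/(18 - 28) + 35 = -10/(-10) + 35 = -10*(-⅒) + 35 = 1 + 35 = 36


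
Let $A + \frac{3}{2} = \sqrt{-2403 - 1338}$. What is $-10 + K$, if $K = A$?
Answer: $- \frac{23}{2} + i \sqrt{3741} \approx -11.5 + 61.164 i$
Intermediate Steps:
$A = - \frac{3}{2} + i \sqrt{3741}$ ($A = - \frac{3}{2} + \sqrt{-2403 - 1338} = - \frac{3}{2} + \sqrt{-3741} = - \frac{3}{2} + i \sqrt{3741} \approx -1.5 + 61.164 i$)
$K = - \frac{3}{2} + i \sqrt{3741} \approx -1.5 + 61.164 i$
$-10 + K = -10 - \left(\frac{3}{2} - i \sqrt{3741}\right) = - \frac{23}{2} + i \sqrt{3741}$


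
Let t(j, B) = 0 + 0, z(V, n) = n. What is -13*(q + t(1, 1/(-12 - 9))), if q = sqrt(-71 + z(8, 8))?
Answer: -39*I*sqrt(7) ≈ -103.18*I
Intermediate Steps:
t(j, B) = 0
q = 3*I*sqrt(7) (q = sqrt(-71 + 8) = sqrt(-63) = 3*I*sqrt(7) ≈ 7.9373*I)
-13*(q + t(1, 1/(-12 - 9))) = -13*(3*I*sqrt(7) + 0) = -39*I*sqrt(7)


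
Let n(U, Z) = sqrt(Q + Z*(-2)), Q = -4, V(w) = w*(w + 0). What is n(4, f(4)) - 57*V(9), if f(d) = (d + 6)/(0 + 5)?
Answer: -4617 + 2*I*sqrt(2) ≈ -4617.0 + 2.8284*I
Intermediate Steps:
V(w) = w**2 (V(w) = w*w = w**2)
f(d) = 6/5 + d/5 (f(d) = (6 + d)/5 = (6 + d)*(1/5) = 6/5 + d/5)
n(U, Z) = sqrt(-4 - 2*Z) (n(U, Z) = sqrt(-4 + Z*(-2)) = sqrt(-4 - 2*Z))
n(4, f(4)) - 57*V(9) = sqrt(-4 - 2*(6/5 + (1/5)*4)) - 57*9**2 = sqrt(-4 - 2*(6/5 + 4/5)) - 57*81 = sqrt(-4 - 2*2) - 4617 = sqrt(-4 - 4) - 4617 = sqrt(-8) - 4617 = 2*I*sqrt(2) - 4617 = -4617 + 2*I*sqrt(2)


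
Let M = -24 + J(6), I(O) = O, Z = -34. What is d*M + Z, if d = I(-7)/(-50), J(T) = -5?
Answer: -1903/50 ≈ -38.060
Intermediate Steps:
d = 7/50 (d = -7/(-50) = -7*(-1/50) = 7/50 ≈ 0.14000)
M = -29 (M = -24 - 5 = -29)
d*M + Z = (7/50)*(-29) - 34 = -203/50 - 34 = -1903/50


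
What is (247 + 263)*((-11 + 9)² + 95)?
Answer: 50490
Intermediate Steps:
(247 + 263)*((-11 + 9)² + 95) = 510*((-2)² + 95) = 510*(4 + 95) = 510*99 = 50490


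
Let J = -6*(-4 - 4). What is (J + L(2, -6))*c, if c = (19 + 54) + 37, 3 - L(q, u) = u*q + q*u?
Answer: 8250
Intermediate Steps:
L(q, u) = 3 - 2*q*u (L(q, u) = 3 - (u*q + q*u) = 3 - (q*u + q*u) = 3 - 2*q*u)
J = 48 (J = -6*(-8) = 48)
c = 110 (c = 73 + 37 = 110)
(J + L(2, -6))*c = (48 + (3 - 2*2*(-6)))*110 = (48 + (3 + 24))*110 = (48 + 27)*110 = 75*110 = 8250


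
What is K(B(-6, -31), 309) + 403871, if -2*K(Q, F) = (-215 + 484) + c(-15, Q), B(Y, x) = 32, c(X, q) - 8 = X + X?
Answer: 807495/2 ≈ 4.0375e+5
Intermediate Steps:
c(X, q) = 8 + 2*X (c(X, q) = 8 + (X + X) = 8 + 2*X)
K(Q, F) = -247/2 (K(Q, F) = -((-215 + 484) + (8 + 2*(-15)))/2 = -(269 + (8 - 30))/2 = -(269 - 22)/2 = -½*247 = -247/2)
K(B(-6, -31), 309) + 403871 = -247/2 + 403871 = 807495/2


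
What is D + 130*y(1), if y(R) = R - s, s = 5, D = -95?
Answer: -615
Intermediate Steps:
y(R) = -5 + R (y(R) = R - 1*5 = R - 5 = -5 + R)
D + 130*y(1) = -95 + 130*(-5 + 1) = -95 + 130*(-4) = -95 - 520 = -615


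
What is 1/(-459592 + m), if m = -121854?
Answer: -1/581446 ≈ -1.7199e-6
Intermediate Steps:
1/(-459592 + m) = 1/(-459592 - 121854) = 1/(-581446) = -1/581446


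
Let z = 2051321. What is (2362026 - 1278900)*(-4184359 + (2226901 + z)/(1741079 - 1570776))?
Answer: -771840583578246930/170303 ≈ -4.5322e+12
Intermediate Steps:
(2362026 - 1278900)*(-4184359 + (2226901 + z)/(1741079 - 1570776)) = (2362026 - 1278900)*(-4184359 + (2226901 + 2051321)/(1741079 - 1570776)) = 1083126*(-4184359 + 4278222/170303) = 1083126*(-712604612555/170303) = -771840583578246930/170303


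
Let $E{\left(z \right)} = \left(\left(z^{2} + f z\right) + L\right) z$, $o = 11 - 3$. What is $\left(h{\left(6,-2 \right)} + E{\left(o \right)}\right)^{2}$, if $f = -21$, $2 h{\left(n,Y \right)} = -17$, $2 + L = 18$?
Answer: $\frac{2030625}{4} \approx 5.0766 \cdot 10^{5}$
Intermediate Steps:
$L = 16$ ($L = -2 + 18 = 16$)
$h{\left(n,Y \right)} = - \frac{17}{2}$ ($h{\left(n,Y \right)} = \frac{1}{2} \left(-17\right) = - \frac{17}{2}$)
$o = 8$
$E{\left(z \right)} = z \left(16 + z^{2} - 21 z\right)$ ($E{\left(z \right)} = \left(\left(z^{2} - 21 z\right) + 16\right) z = \left(16 + z^{2} - 21 z\right) z = z \left(16 + z^{2} - 21 z\right)$)
$\left(h{\left(6,-2 \right)} + E{\left(o \right)}\right)^{2} = \left(- \frac{17}{2} + 8 \left(16 + 8^{2} - 168\right)\right)^{2} = \left(- \frac{17}{2} + 8 \left(16 + 64 - 168\right)\right)^{2} = \left(- \frac{17}{2} + 8 \left(-88\right)\right)^{2} = \left(- \frac{17}{2} - 704\right)^{2} = \left(- \frac{1425}{2}\right)^{2} = \frac{2030625}{4}$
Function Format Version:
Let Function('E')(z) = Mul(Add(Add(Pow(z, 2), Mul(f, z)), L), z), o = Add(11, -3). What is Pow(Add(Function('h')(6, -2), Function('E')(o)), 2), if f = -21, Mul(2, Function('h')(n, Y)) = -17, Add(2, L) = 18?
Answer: Rational(2030625, 4) ≈ 5.0766e+5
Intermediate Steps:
L = 16 (L = Add(-2, 18) = 16)
Function('h')(n, Y) = Rational(-17, 2) (Function('h')(n, Y) = Mul(Rational(1, 2), -17) = Rational(-17, 2))
o = 8
Function('E')(z) = Mul(z, Add(16, Pow(z, 2), Mul(-21, z))) (Function('E')(z) = Mul(Add(Add(Pow(z, 2), Mul(-21, z)), 16), z) = Mul(Add(16, Pow(z, 2), Mul(-21, z)), z) = Mul(z, Add(16, Pow(z, 2), Mul(-21, z))))
Pow(Add(Function('h')(6, -2), Function('E')(o)), 2) = Pow(Add(Rational(-17, 2), Mul(8, Add(16, Pow(8, 2), Mul(-21, 8)))), 2) = Pow(Add(Rational(-17, 2), Mul(8, Add(16, 64, -168))), 2) = Pow(Add(Rational(-17, 2), Mul(8, -88)), 2) = Pow(Add(Rational(-17, 2), -704), 2) = Pow(Rational(-1425, 2), 2) = Rational(2030625, 4)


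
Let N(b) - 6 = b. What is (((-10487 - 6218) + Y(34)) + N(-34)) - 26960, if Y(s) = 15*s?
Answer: -43183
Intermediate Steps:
N(b) = 6 + b
(((-10487 - 6218) + Y(34)) + N(-34)) - 26960 = (((-10487 - 6218) + 15*34) + (6 - 34)) - 26960 = ((-16705 + 510) - 28) - 26960 = (-16195 - 28) - 26960 = -16223 - 26960 = -43183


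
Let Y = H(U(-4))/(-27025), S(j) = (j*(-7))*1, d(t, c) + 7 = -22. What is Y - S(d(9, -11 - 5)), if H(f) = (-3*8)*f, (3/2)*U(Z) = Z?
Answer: -5486139/27025 ≈ -203.00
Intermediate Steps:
U(Z) = 2*Z/3
H(f) = -24*f
d(t, c) = -29 (d(t, c) = -7 - 22 = -29)
S(j) = -7*j (S(j) = -7*j*1 = -7*j)
Y = -64/27025 (Y = -16*(-4)/(-27025) = -24*(-8/3)*(-1/27025) = 64*(-1/27025) = -64/27025 ≈ -0.0023682)
Y - S(d(9, -11 - 5)) = -64/27025 - (-7)*(-29) = -64/27025 - 1*203 = -64/27025 - 203 = -5486139/27025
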